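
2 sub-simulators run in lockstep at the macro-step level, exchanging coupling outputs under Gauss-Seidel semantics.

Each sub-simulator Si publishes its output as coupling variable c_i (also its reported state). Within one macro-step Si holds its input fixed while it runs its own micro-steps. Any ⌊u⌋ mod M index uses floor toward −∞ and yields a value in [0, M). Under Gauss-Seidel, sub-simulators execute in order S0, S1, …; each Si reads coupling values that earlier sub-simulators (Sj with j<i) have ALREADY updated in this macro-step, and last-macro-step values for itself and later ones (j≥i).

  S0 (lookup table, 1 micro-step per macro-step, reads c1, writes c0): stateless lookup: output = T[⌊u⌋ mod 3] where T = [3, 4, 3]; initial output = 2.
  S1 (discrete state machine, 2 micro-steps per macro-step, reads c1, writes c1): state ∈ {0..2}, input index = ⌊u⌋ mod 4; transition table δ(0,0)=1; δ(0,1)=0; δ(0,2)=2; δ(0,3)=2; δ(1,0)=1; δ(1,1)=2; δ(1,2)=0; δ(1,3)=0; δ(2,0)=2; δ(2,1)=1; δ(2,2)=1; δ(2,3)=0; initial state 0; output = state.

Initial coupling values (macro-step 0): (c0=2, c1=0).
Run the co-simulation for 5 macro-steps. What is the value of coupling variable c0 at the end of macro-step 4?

c0 at macro-step 4 = 4

macro 1: S0 reads c1=0 → after 1×micro: 3; S1 reads c1=0 → after 2×micro: 1 ⇒ (c0=3, c1=1)
macro 2: S0 reads c1=1 → after 1×micro: 4; S1 reads c1=1 → after 2×micro: 1 ⇒ (c0=4, c1=1)
macro 3: S0 reads c1=1 → after 1×micro: 4; S1 reads c1=1 → after 2×micro: 1 ⇒ (c0=4, c1=1)
macro 4: S0 reads c1=1 → after 1×micro: 4; S1 reads c1=1 → after 2×micro: 1 ⇒ (c0=4, c1=1)
macro 5: S0 reads c1=1 → after 1×micro: 4; S1 reads c1=1 → after 2×micro: 1 ⇒ (c0=4, c1=1)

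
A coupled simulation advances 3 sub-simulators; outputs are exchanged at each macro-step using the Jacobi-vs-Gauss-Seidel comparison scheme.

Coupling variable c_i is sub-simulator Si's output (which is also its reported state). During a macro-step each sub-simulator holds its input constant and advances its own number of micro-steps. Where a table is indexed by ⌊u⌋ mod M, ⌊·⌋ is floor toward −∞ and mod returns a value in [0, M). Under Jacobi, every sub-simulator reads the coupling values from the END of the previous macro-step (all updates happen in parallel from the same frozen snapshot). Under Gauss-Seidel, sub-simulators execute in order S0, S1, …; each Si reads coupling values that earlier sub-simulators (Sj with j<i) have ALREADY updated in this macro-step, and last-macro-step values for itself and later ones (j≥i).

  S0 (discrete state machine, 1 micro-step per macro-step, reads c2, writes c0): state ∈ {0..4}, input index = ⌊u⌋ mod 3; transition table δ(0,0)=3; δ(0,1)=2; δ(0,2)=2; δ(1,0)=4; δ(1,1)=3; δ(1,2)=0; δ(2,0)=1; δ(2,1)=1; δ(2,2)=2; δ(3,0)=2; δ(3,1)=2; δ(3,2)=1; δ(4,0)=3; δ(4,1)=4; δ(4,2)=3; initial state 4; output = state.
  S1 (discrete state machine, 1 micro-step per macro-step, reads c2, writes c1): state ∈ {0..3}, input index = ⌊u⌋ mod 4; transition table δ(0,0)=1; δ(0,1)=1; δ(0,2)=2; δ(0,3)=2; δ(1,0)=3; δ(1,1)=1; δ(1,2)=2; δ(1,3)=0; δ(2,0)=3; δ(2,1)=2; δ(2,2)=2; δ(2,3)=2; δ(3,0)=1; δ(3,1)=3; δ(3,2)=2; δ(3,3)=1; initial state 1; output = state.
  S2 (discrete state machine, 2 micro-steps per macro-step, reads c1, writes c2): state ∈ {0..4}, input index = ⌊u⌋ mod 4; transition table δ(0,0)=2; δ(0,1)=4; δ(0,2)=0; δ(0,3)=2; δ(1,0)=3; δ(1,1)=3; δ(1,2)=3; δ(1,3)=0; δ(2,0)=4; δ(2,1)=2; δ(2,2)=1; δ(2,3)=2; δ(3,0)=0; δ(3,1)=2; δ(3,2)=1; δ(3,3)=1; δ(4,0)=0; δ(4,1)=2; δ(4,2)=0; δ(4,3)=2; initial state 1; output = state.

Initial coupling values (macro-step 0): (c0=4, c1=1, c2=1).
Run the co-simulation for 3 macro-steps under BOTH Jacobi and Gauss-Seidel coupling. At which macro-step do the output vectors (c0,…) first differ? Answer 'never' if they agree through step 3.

first divergence at macro-step: 2

[Jacobi] macro 1: S0 reads c2=1 → after 1×micro: 4; S1 reads c2=1 → after 1×micro: 1; S2 reads c1=1 → after 2×micro: 2 ⇒ (c0=4, c1=1, c2=2)
[Jacobi] macro 2: S0 reads c2=2 → after 1×micro: 3; S1 reads c2=2 → after 1×micro: 2; S2 reads c1=1 → after 2×micro: 2 ⇒ (c0=3, c1=2, c2=2)
[Jacobi] macro 3: S0 reads c2=2 → after 1×micro: 1; S1 reads c2=2 → after 1×micro: 2; S2 reads c1=2 → after 2×micro: 3 ⇒ (c0=1, c1=2, c2=3)
[Gauss-Seidel] macro 1: S0 reads c2=1 → after 1×micro: 4; S1 reads c2=1 → after 1×micro: 1; S2 reads c1=1 → after 2×micro: 2 ⇒ (c0=4, c1=1, c2=2)
[Gauss-Seidel] macro 2: S0 reads c2=2 → after 1×micro: 3; S1 reads c2=2 → after 1×micro: 2; S2 reads c1=2 → after 2×micro: 3 ⇒ (c0=3, c1=2, c2=3)
[Gauss-Seidel] macro 3: S0 reads c2=3 → after 1×micro: 2; S1 reads c2=3 → after 1×micro: 2; S2 reads c1=2 → after 2×micro: 3 ⇒ (c0=2, c1=2, c2=3)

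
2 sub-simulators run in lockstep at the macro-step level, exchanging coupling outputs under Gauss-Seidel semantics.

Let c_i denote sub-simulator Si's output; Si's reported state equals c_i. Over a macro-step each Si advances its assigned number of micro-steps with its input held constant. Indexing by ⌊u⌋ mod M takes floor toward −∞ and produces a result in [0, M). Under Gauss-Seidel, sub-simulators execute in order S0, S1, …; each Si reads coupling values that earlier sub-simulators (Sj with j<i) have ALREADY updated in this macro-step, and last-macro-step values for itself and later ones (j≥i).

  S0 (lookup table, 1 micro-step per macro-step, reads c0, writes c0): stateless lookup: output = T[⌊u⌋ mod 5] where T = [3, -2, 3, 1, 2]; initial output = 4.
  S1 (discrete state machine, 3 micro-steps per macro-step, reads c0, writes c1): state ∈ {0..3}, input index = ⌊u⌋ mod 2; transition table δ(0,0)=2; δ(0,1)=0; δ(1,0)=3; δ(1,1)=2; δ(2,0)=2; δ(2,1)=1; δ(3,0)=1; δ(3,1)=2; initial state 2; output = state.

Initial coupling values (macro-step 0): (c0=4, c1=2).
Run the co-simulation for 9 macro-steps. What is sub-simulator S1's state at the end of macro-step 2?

S1 state at macro-step 2 = 1

macro 1: S0 reads c0=4 → after 1×micro: 2; S1 reads c0=2 → after 3×micro: 2 ⇒ (c0=2, c1=2)
macro 2: S0 reads c0=2 → after 1×micro: 3; S1 reads c0=3 → after 3×micro: 1 ⇒ (c0=3, c1=1)
macro 3: S0 reads c0=3 → after 1×micro: 1; S1 reads c0=1 → after 3×micro: 2 ⇒ (c0=1, c1=2)
macro 4: S0 reads c0=1 → after 1×micro: -2; S1 reads c0=-2 → after 3×micro: 2 ⇒ (c0=-2, c1=2)
macro 5: S0 reads c0=-2 → after 1×micro: 1; S1 reads c0=1 → after 3×micro: 1 ⇒ (c0=1, c1=1)
macro 6: S0 reads c0=1 → after 1×micro: -2; S1 reads c0=-2 → after 3×micro: 3 ⇒ (c0=-2, c1=3)
macro 7: S0 reads c0=-2 → after 1×micro: 1; S1 reads c0=1 → after 3×micro: 2 ⇒ (c0=1, c1=2)
macro 8: S0 reads c0=1 → after 1×micro: -2; S1 reads c0=-2 → after 3×micro: 2 ⇒ (c0=-2, c1=2)
macro 9: S0 reads c0=-2 → after 1×micro: 1; S1 reads c0=1 → after 3×micro: 1 ⇒ (c0=1, c1=1)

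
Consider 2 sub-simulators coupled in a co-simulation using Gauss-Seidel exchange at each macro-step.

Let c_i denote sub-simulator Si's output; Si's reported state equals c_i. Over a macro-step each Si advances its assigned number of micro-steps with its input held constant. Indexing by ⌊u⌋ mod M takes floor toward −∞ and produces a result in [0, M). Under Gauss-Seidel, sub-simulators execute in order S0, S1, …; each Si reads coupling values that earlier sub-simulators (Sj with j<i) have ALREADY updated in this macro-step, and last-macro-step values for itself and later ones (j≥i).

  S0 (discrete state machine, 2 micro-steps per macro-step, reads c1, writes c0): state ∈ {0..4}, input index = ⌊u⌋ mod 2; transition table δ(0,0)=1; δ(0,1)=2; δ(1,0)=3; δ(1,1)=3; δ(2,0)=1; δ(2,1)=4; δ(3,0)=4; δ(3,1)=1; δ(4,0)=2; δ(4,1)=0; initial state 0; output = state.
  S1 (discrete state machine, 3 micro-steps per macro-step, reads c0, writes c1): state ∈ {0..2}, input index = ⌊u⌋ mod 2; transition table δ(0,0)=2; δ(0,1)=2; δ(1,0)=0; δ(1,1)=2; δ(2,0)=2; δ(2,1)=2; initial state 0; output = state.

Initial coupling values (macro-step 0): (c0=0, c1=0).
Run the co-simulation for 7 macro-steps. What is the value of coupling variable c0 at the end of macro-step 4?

c0 at macro-step 4 = 2

macro 1: S0 reads c1=0 → after 2×micro: 3; S1 reads c0=3 → after 3×micro: 2 ⇒ (c0=3, c1=2)
macro 2: S0 reads c1=2 → after 2×micro: 2; S1 reads c0=2 → after 3×micro: 2 ⇒ (c0=2, c1=2)
macro 3: S0 reads c1=2 → after 2×micro: 3; S1 reads c0=3 → after 3×micro: 2 ⇒ (c0=3, c1=2)
macro 4: S0 reads c1=2 → after 2×micro: 2; S1 reads c0=2 → after 3×micro: 2 ⇒ (c0=2, c1=2)
macro 5: S0 reads c1=2 → after 2×micro: 3; S1 reads c0=3 → after 3×micro: 2 ⇒ (c0=3, c1=2)
macro 6: S0 reads c1=2 → after 2×micro: 2; S1 reads c0=2 → after 3×micro: 2 ⇒ (c0=2, c1=2)
macro 7: S0 reads c1=2 → after 2×micro: 3; S1 reads c0=3 → after 3×micro: 2 ⇒ (c0=3, c1=2)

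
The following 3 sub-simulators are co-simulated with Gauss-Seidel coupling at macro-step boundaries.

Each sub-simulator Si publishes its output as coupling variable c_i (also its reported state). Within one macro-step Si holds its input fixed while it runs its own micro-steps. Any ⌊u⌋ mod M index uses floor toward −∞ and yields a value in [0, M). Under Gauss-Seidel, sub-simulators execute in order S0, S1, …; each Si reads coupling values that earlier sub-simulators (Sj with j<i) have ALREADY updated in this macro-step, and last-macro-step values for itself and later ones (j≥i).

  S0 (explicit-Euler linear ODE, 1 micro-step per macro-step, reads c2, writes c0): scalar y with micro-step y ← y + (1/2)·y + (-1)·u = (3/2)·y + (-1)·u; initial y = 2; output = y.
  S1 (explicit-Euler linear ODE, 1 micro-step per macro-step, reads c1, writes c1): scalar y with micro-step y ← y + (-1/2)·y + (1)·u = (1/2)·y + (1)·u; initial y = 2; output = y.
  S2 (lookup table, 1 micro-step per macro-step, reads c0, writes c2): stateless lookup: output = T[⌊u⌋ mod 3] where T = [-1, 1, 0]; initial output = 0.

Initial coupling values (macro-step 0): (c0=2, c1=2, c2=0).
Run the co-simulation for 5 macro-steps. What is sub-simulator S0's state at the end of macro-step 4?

macro 1: S0 reads c2=0 → after 1×micro: 3; S1 reads c1=2 → after 1×micro: 3; S2 reads c0=3 → after 1×micro: -1 ⇒ (c0=3, c1=3, c2=-1)
macro 2: S0 reads c2=-1 → after 1×micro: 11/2; S1 reads c1=3 → after 1×micro: 9/2; S2 reads c0=11/2 → after 1×micro: 0 ⇒ (c0=11/2, c1=9/2, c2=0)
macro 3: S0 reads c2=0 → after 1×micro: 33/4; S1 reads c1=9/2 → after 1×micro: 27/4; S2 reads c0=33/4 → after 1×micro: 0 ⇒ (c0=33/4, c1=27/4, c2=0)
macro 4: S0 reads c2=0 → after 1×micro: 99/8; S1 reads c1=27/4 → after 1×micro: 81/8; S2 reads c0=99/8 → after 1×micro: -1 ⇒ (c0=99/8, c1=81/8, c2=-1)
macro 5: S0 reads c2=-1 → after 1×micro: 313/16; S1 reads c1=81/8 → after 1×micro: 243/16; S2 reads c0=313/16 → after 1×micro: 1 ⇒ (c0=313/16, c1=243/16, c2=1)

S0 state at macro-step 4 = 99/8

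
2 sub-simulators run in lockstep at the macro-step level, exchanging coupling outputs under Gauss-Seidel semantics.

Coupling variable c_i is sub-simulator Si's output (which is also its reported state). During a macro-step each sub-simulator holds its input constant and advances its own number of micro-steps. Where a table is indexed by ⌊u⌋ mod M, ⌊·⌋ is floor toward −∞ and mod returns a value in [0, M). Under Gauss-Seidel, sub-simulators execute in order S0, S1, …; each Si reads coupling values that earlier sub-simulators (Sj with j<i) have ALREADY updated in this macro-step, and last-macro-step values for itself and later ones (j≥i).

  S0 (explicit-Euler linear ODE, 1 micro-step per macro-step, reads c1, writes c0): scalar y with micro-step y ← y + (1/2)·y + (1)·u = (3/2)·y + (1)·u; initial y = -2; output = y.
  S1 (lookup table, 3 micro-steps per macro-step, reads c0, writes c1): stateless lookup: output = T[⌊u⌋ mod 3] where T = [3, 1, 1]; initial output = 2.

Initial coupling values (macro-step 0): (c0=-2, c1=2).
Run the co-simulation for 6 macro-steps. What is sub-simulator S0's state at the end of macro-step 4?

S0 state at macro-step 4 = 27/8

macro 1: S0 reads c1=2 → after 1×micro: -1; S1 reads c0=-1 → after 3×micro: 1 ⇒ (c0=-1, c1=1)
macro 2: S0 reads c1=1 → after 1×micro: -1/2; S1 reads c0=-1/2 → after 3×micro: 1 ⇒ (c0=-1/2, c1=1)
macro 3: S0 reads c1=1 → after 1×micro: 1/4; S1 reads c0=1/4 → after 3×micro: 3 ⇒ (c0=1/4, c1=3)
macro 4: S0 reads c1=3 → after 1×micro: 27/8; S1 reads c0=27/8 → after 3×micro: 3 ⇒ (c0=27/8, c1=3)
macro 5: S0 reads c1=3 → after 1×micro: 129/16; S1 reads c0=129/16 → after 3×micro: 1 ⇒ (c0=129/16, c1=1)
macro 6: S0 reads c1=1 → after 1×micro: 419/32; S1 reads c0=419/32 → after 3×micro: 1 ⇒ (c0=419/32, c1=1)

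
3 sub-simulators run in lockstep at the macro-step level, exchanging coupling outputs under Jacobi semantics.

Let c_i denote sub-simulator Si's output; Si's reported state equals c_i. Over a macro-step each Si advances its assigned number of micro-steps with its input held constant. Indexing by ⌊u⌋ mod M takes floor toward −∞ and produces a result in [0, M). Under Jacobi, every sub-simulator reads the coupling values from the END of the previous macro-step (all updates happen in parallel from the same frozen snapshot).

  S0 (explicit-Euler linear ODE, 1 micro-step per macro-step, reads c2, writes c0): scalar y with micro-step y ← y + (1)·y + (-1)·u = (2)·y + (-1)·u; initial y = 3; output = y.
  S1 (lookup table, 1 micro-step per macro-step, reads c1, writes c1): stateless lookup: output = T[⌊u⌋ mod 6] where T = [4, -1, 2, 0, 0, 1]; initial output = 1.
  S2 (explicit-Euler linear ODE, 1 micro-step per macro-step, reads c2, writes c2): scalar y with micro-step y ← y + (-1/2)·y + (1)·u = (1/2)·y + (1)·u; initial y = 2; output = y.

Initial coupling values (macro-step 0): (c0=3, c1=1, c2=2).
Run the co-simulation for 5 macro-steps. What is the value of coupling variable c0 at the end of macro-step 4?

c0 at macro-step 4 = 17/4

macro 1: S0 reads c2=2 → after 1×micro: 4; S1 reads c1=1 → after 1×micro: -1; S2 reads c2=2 → after 1×micro: 3 ⇒ (c0=4, c1=-1, c2=3)
macro 2: S0 reads c2=3 → after 1×micro: 5; S1 reads c1=-1 → after 1×micro: 1; S2 reads c2=3 → after 1×micro: 9/2 ⇒ (c0=5, c1=1, c2=9/2)
macro 3: S0 reads c2=9/2 → after 1×micro: 11/2; S1 reads c1=1 → after 1×micro: -1; S2 reads c2=9/2 → after 1×micro: 27/4 ⇒ (c0=11/2, c1=-1, c2=27/4)
macro 4: S0 reads c2=27/4 → after 1×micro: 17/4; S1 reads c1=-1 → after 1×micro: 1; S2 reads c2=27/4 → after 1×micro: 81/8 ⇒ (c0=17/4, c1=1, c2=81/8)
macro 5: S0 reads c2=81/8 → after 1×micro: -13/8; S1 reads c1=1 → after 1×micro: -1; S2 reads c2=81/8 → after 1×micro: 243/16 ⇒ (c0=-13/8, c1=-1, c2=243/16)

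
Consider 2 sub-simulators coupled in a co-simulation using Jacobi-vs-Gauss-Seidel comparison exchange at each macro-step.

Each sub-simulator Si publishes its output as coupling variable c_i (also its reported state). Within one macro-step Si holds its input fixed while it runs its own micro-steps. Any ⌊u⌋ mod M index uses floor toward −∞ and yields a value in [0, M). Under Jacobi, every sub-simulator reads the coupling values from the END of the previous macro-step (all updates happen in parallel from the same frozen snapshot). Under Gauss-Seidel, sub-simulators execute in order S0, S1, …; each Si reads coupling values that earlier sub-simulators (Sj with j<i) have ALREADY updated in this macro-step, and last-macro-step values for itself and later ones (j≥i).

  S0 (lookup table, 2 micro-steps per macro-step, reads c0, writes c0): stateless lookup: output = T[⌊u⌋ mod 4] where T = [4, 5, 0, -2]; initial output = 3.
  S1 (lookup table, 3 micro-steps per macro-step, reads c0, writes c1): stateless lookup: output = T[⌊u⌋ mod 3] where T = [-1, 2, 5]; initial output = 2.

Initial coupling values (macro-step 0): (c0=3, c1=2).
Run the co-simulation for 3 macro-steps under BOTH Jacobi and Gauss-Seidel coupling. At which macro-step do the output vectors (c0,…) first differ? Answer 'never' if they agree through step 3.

first divergence at macro-step: 1

[Jacobi] macro 1: S0 reads c0=3 → after 2×micro: -2; S1 reads c0=3 → after 3×micro: -1 ⇒ (c0=-2, c1=-1)
[Jacobi] macro 2: S0 reads c0=-2 → after 2×micro: 0; S1 reads c0=-2 → after 3×micro: 2 ⇒ (c0=0, c1=2)
[Jacobi] macro 3: S0 reads c0=0 → after 2×micro: 4; S1 reads c0=0 → after 3×micro: -1 ⇒ (c0=4, c1=-1)
[Gauss-Seidel] macro 1: S0 reads c0=3 → after 2×micro: -2; S1 reads c0=-2 → after 3×micro: 2 ⇒ (c0=-2, c1=2)
[Gauss-Seidel] macro 2: S0 reads c0=-2 → after 2×micro: 0; S1 reads c0=0 → after 3×micro: -1 ⇒ (c0=0, c1=-1)
[Gauss-Seidel] macro 3: S0 reads c0=0 → after 2×micro: 4; S1 reads c0=4 → after 3×micro: 2 ⇒ (c0=4, c1=2)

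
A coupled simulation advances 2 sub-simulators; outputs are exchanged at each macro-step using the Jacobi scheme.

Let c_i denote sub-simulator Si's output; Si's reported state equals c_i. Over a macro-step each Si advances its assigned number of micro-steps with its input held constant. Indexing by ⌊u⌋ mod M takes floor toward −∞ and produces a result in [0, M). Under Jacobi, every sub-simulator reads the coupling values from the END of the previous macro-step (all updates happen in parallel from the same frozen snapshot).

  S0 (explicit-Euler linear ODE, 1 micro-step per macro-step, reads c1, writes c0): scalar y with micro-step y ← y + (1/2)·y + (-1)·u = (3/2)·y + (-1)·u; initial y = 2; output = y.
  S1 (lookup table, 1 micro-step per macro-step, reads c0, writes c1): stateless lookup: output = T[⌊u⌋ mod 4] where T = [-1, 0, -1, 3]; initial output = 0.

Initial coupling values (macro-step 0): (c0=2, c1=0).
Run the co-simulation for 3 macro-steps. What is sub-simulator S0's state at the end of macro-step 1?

S0 state at macro-step 1 = 3

macro 1: S0 reads c1=0 → after 1×micro: 3; S1 reads c0=2 → after 1×micro: -1 ⇒ (c0=3, c1=-1)
macro 2: S0 reads c1=-1 → after 1×micro: 11/2; S1 reads c0=3 → after 1×micro: 3 ⇒ (c0=11/2, c1=3)
macro 3: S0 reads c1=3 → after 1×micro: 21/4; S1 reads c0=11/2 → after 1×micro: 0 ⇒ (c0=21/4, c1=0)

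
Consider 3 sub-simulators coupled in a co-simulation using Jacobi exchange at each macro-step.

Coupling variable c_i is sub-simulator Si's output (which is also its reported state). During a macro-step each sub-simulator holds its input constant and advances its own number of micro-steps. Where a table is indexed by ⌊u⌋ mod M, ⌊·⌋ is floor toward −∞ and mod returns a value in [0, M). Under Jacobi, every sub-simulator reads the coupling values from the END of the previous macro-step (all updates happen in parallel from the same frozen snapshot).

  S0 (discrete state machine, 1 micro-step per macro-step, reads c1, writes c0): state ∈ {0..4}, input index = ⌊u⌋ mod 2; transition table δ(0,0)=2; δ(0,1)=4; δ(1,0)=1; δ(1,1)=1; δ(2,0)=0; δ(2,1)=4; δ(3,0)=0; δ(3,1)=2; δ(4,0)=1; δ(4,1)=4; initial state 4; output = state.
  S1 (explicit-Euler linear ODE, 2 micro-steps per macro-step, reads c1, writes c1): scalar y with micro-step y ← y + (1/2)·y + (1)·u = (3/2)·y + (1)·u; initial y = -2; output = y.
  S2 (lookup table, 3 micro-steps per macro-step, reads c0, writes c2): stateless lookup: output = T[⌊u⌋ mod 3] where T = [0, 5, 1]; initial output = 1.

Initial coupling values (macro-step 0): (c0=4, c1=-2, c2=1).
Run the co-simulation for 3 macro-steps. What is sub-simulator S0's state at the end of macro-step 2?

S0 state at macro-step 2 = 1

macro 1: S0 reads c1=-2 → after 1×micro: 1; S1 reads c1=-2 → after 2×micro: -19/2; S2 reads c0=4 → after 3×micro: 5 ⇒ (c0=1, c1=-19/2, c2=5)
macro 2: S0 reads c1=-19/2 → after 1×micro: 1; S1 reads c1=-19/2 → after 2×micro: -361/8; S2 reads c0=1 → after 3×micro: 5 ⇒ (c0=1, c1=-361/8, c2=5)
macro 3: S0 reads c1=-361/8 → after 1×micro: 1; S1 reads c1=-361/8 → after 2×micro: -6859/32; S2 reads c0=1 → after 3×micro: 5 ⇒ (c0=1, c1=-6859/32, c2=5)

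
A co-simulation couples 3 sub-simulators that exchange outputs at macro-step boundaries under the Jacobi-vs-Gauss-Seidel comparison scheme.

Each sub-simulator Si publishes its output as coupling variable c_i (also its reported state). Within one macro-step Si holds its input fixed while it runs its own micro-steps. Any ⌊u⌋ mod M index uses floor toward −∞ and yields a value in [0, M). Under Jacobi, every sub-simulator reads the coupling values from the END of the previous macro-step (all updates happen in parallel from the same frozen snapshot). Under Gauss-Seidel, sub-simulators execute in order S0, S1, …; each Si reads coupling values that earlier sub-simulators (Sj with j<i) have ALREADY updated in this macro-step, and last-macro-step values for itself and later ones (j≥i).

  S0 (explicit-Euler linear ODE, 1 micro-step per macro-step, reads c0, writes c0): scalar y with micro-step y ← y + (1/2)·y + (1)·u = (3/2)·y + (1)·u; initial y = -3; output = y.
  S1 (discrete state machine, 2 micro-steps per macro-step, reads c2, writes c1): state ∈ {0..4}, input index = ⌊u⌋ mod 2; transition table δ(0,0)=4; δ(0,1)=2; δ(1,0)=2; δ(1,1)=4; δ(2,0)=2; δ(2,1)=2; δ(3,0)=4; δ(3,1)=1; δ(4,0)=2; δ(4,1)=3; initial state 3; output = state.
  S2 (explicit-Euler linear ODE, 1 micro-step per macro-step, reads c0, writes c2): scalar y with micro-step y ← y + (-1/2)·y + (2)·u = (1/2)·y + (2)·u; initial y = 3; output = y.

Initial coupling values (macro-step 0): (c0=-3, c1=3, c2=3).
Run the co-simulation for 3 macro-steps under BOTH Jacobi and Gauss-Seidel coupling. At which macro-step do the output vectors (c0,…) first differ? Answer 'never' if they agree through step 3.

[Jacobi] macro 1: S0 reads c0=-3 → after 1×micro: -15/2; S1 reads c2=3 → after 2×micro: 4; S2 reads c0=-3 → after 1×micro: -9/2 ⇒ (c0=-15/2, c1=4, c2=-9/2)
[Jacobi] macro 2: S0 reads c0=-15/2 → after 1×micro: -75/4; S1 reads c2=-9/2 → after 2×micro: 1; S2 reads c0=-15/2 → after 1×micro: -69/4 ⇒ (c0=-75/4, c1=1, c2=-69/4)
[Jacobi] macro 3: S0 reads c0=-75/4 → after 1×micro: -375/8; S1 reads c2=-69/4 → after 2×micro: 2; S2 reads c0=-75/4 → after 1×micro: -369/8 ⇒ (c0=-375/8, c1=2, c2=-369/8)
[Gauss-Seidel] macro 1: S0 reads c0=-3 → after 1×micro: -15/2; S1 reads c2=3 → after 2×micro: 4; S2 reads c0=-15/2 → after 1×micro: -27/2 ⇒ (c0=-15/2, c1=4, c2=-27/2)
[Gauss-Seidel] macro 2: S0 reads c0=-15/2 → after 1×micro: -75/4; S1 reads c2=-27/2 → after 2×micro: 2; S2 reads c0=-75/4 → after 1×micro: -177/4 ⇒ (c0=-75/4, c1=2, c2=-177/4)
[Gauss-Seidel] macro 3: S0 reads c0=-75/4 → after 1×micro: -375/8; S1 reads c2=-177/4 → after 2×micro: 2; S2 reads c0=-375/8 → after 1×micro: -927/8 ⇒ (c0=-375/8, c1=2, c2=-927/8)

first divergence at macro-step: 1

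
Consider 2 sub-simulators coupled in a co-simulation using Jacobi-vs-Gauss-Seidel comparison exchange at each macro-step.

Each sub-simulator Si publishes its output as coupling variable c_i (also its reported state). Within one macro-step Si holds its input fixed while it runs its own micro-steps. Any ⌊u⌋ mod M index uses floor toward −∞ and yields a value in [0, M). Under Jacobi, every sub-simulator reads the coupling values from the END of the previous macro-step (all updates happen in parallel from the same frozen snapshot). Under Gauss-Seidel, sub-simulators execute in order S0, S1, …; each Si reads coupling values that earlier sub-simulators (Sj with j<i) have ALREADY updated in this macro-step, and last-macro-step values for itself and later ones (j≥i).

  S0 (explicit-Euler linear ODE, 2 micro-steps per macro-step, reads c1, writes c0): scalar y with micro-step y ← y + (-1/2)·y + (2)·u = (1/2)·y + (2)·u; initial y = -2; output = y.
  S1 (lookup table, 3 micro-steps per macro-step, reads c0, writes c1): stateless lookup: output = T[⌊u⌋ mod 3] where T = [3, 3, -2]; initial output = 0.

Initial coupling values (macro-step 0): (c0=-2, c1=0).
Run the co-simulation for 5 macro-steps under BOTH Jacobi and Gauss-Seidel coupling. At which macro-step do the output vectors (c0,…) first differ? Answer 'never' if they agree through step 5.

[Jacobi] macro 1: S0 reads c1=0 → after 2×micro: -1/2; S1 reads c0=-2 → after 3×micro: 3 ⇒ (c0=-1/2, c1=3)
[Jacobi] macro 2: S0 reads c1=3 → after 2×micro: 71/8; S1 reads c0=-1/2 → after 3×micro: -2 ⇒ (c0=71/8, c1=-2)
[Jacobi] macro 3: S0 reads c1=-2 → after 2×micro: -121/32; S1 reads c0=71/8 → after 3×micro: -2 ⇒ (c0=-121/32, c1=-2)
[Jacobi] macro 4: S0 reads c1=-2 → after 2×micro: -889/128; S1 reads c0=-121/32 → after 3×micro: -2 ⇒ (c0=-889/128, c1=-2)
[Jacobi] macro 5: S0 reads c1=-2 → after 2×micro: -3961/512; S1 reads c0=-889/128 → after 3×micro: -2 ⇒ (c0=-3961/512, c1=-2)
[Gauss-Seidel] macro 1: S0 reads c1=0 → after 2×micro: -1/2; S1 reads c0=-1/2 → after 3×micro: -2 ⇒ (c0=-1/2, c1=-2)
[Gauss-Seidel] macro 2: S0 reads c1=-2 → after 2×micro: -49/8; S1 reads c0=-49/8 → after 3×micro: -2 ⇒ (c0=-49/8, c1=-2)
[Gauss-Seidel] macro 3: S0 reads c1=-2 → after 2×micro: -241/32; S1 reads c0=-241/32 → after 3×micro: 3 ⇒ (c0=-241/32, c1=3)
[Gauss-Seidel] macro 4: S0 reads c1=3 → after 2×micro: 911/128; S1 reads c0=911/128 → after 3×micro: 3 ⇒ (c0=911/128, c1=3)
[Gauss-Seidel] macro 5: S0 reads c1=3 → after 2×micro: 5519/512; S1 reads c0=5519/512 → after 3×micro: 3 ⇒ (c0=5519/512, c1=3)

first divergence at macro-step: 1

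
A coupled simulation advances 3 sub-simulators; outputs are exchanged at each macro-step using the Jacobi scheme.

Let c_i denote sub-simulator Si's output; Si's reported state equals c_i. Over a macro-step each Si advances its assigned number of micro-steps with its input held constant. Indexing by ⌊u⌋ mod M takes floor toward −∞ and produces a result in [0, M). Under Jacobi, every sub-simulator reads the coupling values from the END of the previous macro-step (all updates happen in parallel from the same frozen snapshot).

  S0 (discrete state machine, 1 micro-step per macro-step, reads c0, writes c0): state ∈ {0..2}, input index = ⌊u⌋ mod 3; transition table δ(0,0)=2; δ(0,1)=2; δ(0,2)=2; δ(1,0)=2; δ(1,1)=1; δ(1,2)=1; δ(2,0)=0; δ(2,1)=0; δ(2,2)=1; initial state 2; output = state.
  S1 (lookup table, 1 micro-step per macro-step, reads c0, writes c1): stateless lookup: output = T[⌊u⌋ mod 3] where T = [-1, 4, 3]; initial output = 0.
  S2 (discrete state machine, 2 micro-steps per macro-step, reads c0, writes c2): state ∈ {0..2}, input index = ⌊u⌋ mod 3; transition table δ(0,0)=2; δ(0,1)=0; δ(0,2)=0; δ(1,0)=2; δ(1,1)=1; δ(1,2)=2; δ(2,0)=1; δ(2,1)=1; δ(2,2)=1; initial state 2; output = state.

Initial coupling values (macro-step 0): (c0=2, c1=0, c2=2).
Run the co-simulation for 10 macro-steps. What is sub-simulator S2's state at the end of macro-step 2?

macro 1: S0 reads c0=2 → after 1×micro: 1; S1 reads c0=2 → after 1×micro: 3; S2 reads c0=2 → after 2×micro: 2 ⇒ (c0=1, c1=3, c2=2)
macro 2: S0 reads c0=1 → after 1×micro: 1; S1 reads c0=1 → after 1×micro: 4; S2 reads c0=1 → after 2×micro: 1 ⇒ (c0=1, c1=4, c2=1)
macro 3: S0 reads c0=1 → after 1×micro: 1; S1 reads c0=1 → after 1×micro: 4; S2 reads c0=1 → after 2×micro: 1 ⇒ (c0=1, c1=4, c2=1)
macro 4: S0 reads c0=1 → after 1×micro: 1; S1 reads c0=1 → after 1×micro: 4; S2 reads c0=1 → after 2×micro: 1 ⇒ (c0=1, c1=4, c2=1)
macro 5: S0 reads c0=1 → after 1×micro: 1; S1 reads c0=1 → after 1×micro: 4; S2 reads c0=1 → after 2×micro: 1 ⇒ (c0=1, c1=4, c2=1)
macro 6: S0 reads c0=1 → after 1×micro: 1; S1 reads c0=1 → after 1×micro: 4; S2 reads c0=1 → after 2×micro: 1 ⇒ (c0=1, c1=4, c2=1)
macro 7: S0 reads c0=1 → after 1×micro: 1; S1 reads c0=1 → after 1×micro: 4; S2 reads c0=1 → after 2×micro: 1 ⇒ (c0=1, c1=4, c2=1)
macro 8: S0 reads c0=1 → after 1×micro: 1; S1 reads c0=1 → after 1×micro: 4; S2 reads c0=1 → after 2×micro: 1 ⇒ (c0=1, c1=4, c2=1)
macro 9: S0 reads c0=1 → after 1×micro: 1; S1 reads c0=1 → after 1×micro: 4; S2 reads c0=1 → after 2×micro: 1 ⇒ (c0=1, c1=4, c2=1)
macro 10: S0 reads c0=1 → after 1×micro: 1; S1 reads c0=1 → after 1×micro: 4; S2 reads c0=1 → after 2×micro: 1 ⇒ (c0=1, c1=4, c2=1)

S2 state at macro-step 2 = 1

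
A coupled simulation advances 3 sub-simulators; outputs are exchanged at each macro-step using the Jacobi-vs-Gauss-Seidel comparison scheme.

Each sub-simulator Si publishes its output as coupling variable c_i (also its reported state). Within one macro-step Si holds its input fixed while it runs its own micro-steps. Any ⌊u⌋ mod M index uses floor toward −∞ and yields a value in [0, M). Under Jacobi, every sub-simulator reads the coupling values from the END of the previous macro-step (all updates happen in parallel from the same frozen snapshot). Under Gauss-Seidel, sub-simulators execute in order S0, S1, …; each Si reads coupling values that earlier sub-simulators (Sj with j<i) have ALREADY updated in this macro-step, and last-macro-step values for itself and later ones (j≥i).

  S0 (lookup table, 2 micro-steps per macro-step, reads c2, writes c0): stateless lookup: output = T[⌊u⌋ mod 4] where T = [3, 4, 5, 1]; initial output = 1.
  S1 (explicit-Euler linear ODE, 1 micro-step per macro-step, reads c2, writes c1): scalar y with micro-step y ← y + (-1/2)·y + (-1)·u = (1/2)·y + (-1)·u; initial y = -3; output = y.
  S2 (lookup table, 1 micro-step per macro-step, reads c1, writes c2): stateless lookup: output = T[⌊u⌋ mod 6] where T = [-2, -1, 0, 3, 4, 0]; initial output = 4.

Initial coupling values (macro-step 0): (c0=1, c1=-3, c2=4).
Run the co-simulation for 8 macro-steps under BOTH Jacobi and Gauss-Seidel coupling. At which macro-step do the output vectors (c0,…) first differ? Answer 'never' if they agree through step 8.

[Jacobi] macro 1: S0 reads c2=4 → after 2×micro: 3; S1 reads c2=4 → after 1×micro: -11/2; S2 reads c1=-3 → after 1×micro: 3 ⇒ (c0=3, c1=-11/2, c2=3)
[Jacobi] macro 2: S0 reads c2=3 → after 2×micro: 1; S1 reads c2=3 → after 1×micro: -23/4; S2 reads c1=-11/2 → after 1×micro: -2 ⇒ (c0=1, c1=-23/4, c2=-2)
[Jacobi] macro 3: S0 reads c2=-2 → after 2×micro: 5; S1 reads c2=-2 → after 1×micro: -7/8; S2 reads c1=-23/4 → after 1×micro: -2 ⇒ (c0=5, c1=-7/8, c2=-2)
[Jacobi] macro 4: S0 reads c2=-2 → after 2×micro: 5; S1 reads c2=-2 → after 1×micro: 25/16; S2 reads c1=-7/8 → after 1×micro: 0 ⇒ (c0=5, c1=25/16, c2=0)
[Jacobi] macro 5: S0 reads c2=0 → after 2×micro: 3; S1 reads c2=0 → after 1×micro: 25/32; S2 reads c1=25/16 → after 1×micro: -1 ⇒ (c0=3, c1=25/32, c2=-1)
[Jacobi] macro 6: S0 reads c2=-1 → after 2×micro: 1; S1 reads c2=-1 → after 1×micro: 89/64; S2 reads c1=25/32 → after 1×micro: -2 ⇒ (c0=1, c1=89/64, c2=-2)
[Jacobi] macro 7: S0 reads c2=-2 → after 2×micro: 5; S1 reads c2=-2 → after 1×micro: 345/128; S2 reads c1=89/64 → after 1×micro: -1 ⇒ (c0=5, c1=345/128, c2=-1)
[Jacobi] macro 8: S0 reads c2=-1 → after 2×micro: 1; S1 reads c2=-1 → after 1×micro: 601/256; S2 reads c1=345/128 → after 1×micro: 0 ⇒ (c0=1, c1=601/256, c2=0)
[Gauss-Seidel] macro 1: S0 reads c2=4 → after 2×micro: 3; S1 reads c2=4 → after 1×micro: -11/2; S2 reads c1=-11/2 → after 1×micro: -2 ⇒ (c0=3, c1=-11/2, c2=-2)
[Gauss-Seidel] macro 2: S0 reads c2=-2 → after 2×micro: 5; S1 reads c2=-2 → after 1×micro: -3/4; S2 reads c1=-3/4 → after 1×micro: 0 ⇒ (c0=5, c1=-3/4, c2=0)
[Gauss-Seidel] macro 3: S0 reads c2=0 → after 2×micro: 3; S1 reads c2=0 → after 1×micro: -3/8; S2 reads c1=-3/8 → after 1×micro: 0 ⇒ (c0=3, c1=-3/8, c2=0)
[Gauss-Seidel] macro 4: S0 reads c2=0 → after 2×micro: 3; S1 reads c2=0 → after 1×micro: -3/16; S2 reads c1=-3/16 → after 1×micro: 0 ⇒ (c0=3, c1=-3/16, c2=0)
[Gauss-Seidel] macro 5: S0 reads c2=0 → after 2×micro: 3; S1 reads c2=0 → after 1×micro: -3/32; S2 reads c1=-3/32 → after 1×micro: 0 ⇒ (c0=3, c1=-3/32, c2=0)
[Gauss-Seidel] macro 6: S0 reads c2=0 → after 2×micro: 3; S1 reads c2=0 → after 1×micro: -3/64; S2 reads c1=-3/64 → after 1×micro: 0 ⇒ (c0=3, c1=-3/64, c2=0)
[Gauss-Seidel] macro 7: S0 reads c2=0 → after 2×micro: 3; S1 reads c2=0 → after 1×micro: -3/128; S2 reads c1=-3/128 → after 1×micro: 0 ⇒ (c0=3, c1=-3/128, c2=0)
[Gauss-Seidel] macro 8: S0 reads c2=0 → after 2×micro: 3; S1 reads c2=0 → after 1×micro: -3/256; S2 reads c1=-3/256 → after 1×micro: 0 ⇒ (c0=3, c1=-3/256, c2=0)

first divergence at macro-step: 1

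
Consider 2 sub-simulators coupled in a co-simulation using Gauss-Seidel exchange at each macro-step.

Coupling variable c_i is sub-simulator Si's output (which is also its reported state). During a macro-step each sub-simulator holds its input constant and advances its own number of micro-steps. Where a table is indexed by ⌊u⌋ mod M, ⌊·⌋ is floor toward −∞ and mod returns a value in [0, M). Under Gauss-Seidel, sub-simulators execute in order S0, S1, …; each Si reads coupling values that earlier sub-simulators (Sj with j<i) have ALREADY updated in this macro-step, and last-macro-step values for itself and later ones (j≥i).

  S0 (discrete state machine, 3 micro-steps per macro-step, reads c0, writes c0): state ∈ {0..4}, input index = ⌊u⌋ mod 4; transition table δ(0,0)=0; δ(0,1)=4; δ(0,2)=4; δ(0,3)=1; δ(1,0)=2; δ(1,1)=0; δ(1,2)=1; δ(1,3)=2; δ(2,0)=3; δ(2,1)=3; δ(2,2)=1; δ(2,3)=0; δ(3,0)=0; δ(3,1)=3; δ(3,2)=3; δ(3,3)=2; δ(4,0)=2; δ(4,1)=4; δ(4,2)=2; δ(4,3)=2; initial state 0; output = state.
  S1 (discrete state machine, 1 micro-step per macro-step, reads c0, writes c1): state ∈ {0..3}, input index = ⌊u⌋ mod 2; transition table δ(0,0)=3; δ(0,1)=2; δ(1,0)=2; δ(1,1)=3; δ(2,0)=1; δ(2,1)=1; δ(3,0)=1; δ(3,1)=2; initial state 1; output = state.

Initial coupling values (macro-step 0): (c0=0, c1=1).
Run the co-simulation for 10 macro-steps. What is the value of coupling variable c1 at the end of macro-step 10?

c1 at macro-step 10 = 1

macro 1: S0 reads c0=0 → after 3×micro: 0; S1 reads c0=0 → after 1×micro: 2 ⇒ (c0=0, c1=2)
macro 2: S0 reads c0=0 → after 3×micro: 0; S1 reads c0=0 → after 1×micro: 1 ⇒ (c0=0, c1=1)
macro 3: S0 reads c0=0 → after 3×micro: 0; S1 reads c0=0 → after 1×micro: 2 ⇒ (c0=0, c1=2)
macro 4: S0 reads c0=0 → after 3×micro: 0; S1 reads c0=0 → after 1×micro: 1 ⇒ (c0=0, c1=1)
macro 5: S0 reads c0=0 → after 3×micro: 0; S1 reads c0=0 → after 1×micro: 2 ⇒ (c0=0, c1=2)
macro 6: S0 reads c0=0 → after 3×micro: 0; S1 reads c0=0 → after 1×micro: 1 ⇒ (c0=0, c1=1)
macro 7: S0 reads c0=0 → after 3×micro: 0; S1 reads c0=0 → after 1×micro: 2 ⇒ (c0=0, c1=2)
macro 8: S0 reads c0=0 → after 3×micro: 0; S1 reads c0=0 → after 1×micro: 1 ⇒ (c0=0, c1=1)
macro 9: S0 reads c0=0 → after 3×micro: 0; S1 reads c0=0 → after 1×micro: 2 ⇒ (c0=0, c1=2)
macro 10: S0 reads c0=0 → after 3×micro: 0; S1 reads c0=0 → after 1×micro: 1 ⇒ (c0=0, c1=1)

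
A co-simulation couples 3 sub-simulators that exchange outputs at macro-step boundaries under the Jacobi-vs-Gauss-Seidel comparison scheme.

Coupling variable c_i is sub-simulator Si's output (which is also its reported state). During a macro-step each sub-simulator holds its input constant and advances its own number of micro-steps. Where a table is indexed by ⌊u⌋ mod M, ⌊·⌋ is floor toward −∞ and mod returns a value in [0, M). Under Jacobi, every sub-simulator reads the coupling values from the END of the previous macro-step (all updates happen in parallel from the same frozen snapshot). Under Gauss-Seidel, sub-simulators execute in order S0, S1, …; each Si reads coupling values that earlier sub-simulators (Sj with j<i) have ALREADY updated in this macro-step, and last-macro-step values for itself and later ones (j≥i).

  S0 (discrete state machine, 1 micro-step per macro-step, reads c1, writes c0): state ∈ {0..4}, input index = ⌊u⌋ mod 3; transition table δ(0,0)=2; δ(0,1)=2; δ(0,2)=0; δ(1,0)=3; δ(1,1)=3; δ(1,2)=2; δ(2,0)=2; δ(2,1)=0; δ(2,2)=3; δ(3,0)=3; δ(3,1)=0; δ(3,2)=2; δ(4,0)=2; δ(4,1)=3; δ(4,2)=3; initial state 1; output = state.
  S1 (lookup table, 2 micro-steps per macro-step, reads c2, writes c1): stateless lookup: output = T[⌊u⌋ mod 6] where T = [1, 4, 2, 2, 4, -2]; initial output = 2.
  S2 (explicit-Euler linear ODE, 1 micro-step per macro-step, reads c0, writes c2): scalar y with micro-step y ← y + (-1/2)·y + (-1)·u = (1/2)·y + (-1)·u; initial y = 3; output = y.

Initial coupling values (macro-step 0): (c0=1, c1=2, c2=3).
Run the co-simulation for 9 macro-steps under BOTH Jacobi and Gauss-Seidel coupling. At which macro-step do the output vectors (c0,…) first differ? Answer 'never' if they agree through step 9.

[Jacobi] macro 1: S0 reads c1=2 → after 1×micro: 2; S1 reads c2=3 → after 2×micro: 2; S2 reads c0=1 → after 1×micro: 1/2 ⇒ (c0=2, c1=2, c2=1/2)
[Jacobi] macro 2: S0 reads c1=2 → after 1×micro: 3; S1 reads c2=1/2 → after 2×micro: 1; S2 reads c0=2 → after 1×micro: -7/4 ⇒ (c0=3, c1=1, c2=-7/4)
[Jacobi] macro 3: S0 reads c1=1 → after 1×micro: 0; S1 reads c2=-7/4 → after 2×micro: 4; S2 reads c0=3 → after 1×micro: -31/8 ⇒ (c0=0, c1=4, c2=-31/8)
[Jacobi] macro 4: S0 reads c1=4 → after 1×micro: 2; S1 reads c2=-31/8 → after 2×micro: 2; S2 reads c0=0 → after 1×micro: -31/16 ⇒ (c0=2, c1=2, c2=-31/16)
[Jacobi] macro 5: S0 reads c1=2 → after 1×micro: 3; S1 reads c2=-31/16 → after 2×micro: 4; S2 reads c0=2 → after 1×micro: -95/32 ⇒ (c0=3, c1=4, c2=-95/32)
[Jacobi] macro 6: S0 reads c1=4 → after 1×micro: 0; S1 reads c2=-95/32 → after 2×micro: 2; S2 reads c0=3 → after 1×micro: -287/64 ⇒ (c0=0, c1=2, c2=-287/64)
[Jacobi] macro 7: S0 reads c1=2 → after 1×micro: 0; S1 reads c2=-287/64 → after 2×micro: 4; S2 reads c0=0 → after 1×micro: -287/128 ⇒ (c0=0, c1=4, c2=-287/128)
[Jacobi] macro 8: S0 reads c1=4 → after 1×micro: 2; S1 reads c2=-287/128 → after 2×micro: 2; S2 reads c0=0 → after 1×micro: -287/256 ⇒ (c0=2, c1=2, c2=-287/256)
[Jacobi] macro 9: S0 reads c1=2 → after 1×micro: 3; S1 reads c2=-287/256 → after 2×micro: 4; S2 reads c0=2 → after 1×micro: -1311/512 ⇒ (c0=3, c1=4, c2=-1311/512)
[Gauss-Seidel] macro 1: S0 reads c1=2 → after 1×micro: 2; S1 reads c2=3 → after 2×micro: 2; S2 reads c0=2 → after 1×micro: -1/2 ⇒ (c0=2, c1=2, c2=-1/2)
[Gauss-Seidel] macro 2: S0 reads c1=2 → after 1×micro: 3; S1 reads c2=-1/2 → after 2×micro: -2; S2 reads c0=3 → after 1×micro: -13/4 ⇒ (c0=3, c1=-2, c2=-13/4)
[Gauss-Seidel] macro 3: S0 reads c1=-2 → after 1×micro: 0; S1 reads c2=-13/4 → after 2×micro: 2; S2 reads c0=0 → after 1×micro: -13/8 ⇒ (c0=0, c1=2, c2=-13/8)
[Gauss-Seidel] macro 4: S0 reads c1=2 → after 1×micro: 0; S1 reads c2=-13/8 → after 2×micro: 4; S2 reads c0=0 → after 1×micro: -13/16 ⇒ (c0=0, c1=4, c2=-13/16)
[Gauss-Seidel] macro 5: S0 reads c1=4 → after 1×micro: 2; S1 reads c2=-13/16 → after 2×micro: -2; S2 reads c0=2 → after 1×micro: -77/32 ⇒ (c0=2, c1=-2, c2=-77/32)
[Gauss-Seidel] macro 6: S0 reads c1=-2 → after 1×micro: 0; S1 reads c2=-77/32 → after 2×micro: 2; S2 reads c0=0 → after 1×micro: -77/64 ⇒ (c0=0, c1=2, c2=-77/64)
[Gauss-Seidel] macro 7: S0 reads c1=2 → after 1×micro: 0; S1 reads c2=-77/64 → after 2×micro: 4; S2 reads c0=0 → after 1×micro: -77/128 ⇒ (c0=0, c1=4, c2=-77/128)
[Gauss-Seidel] macro 8: S0 reads c1=4 → after 1×micro: 2; S1 reads c2=-77/128 → after 2×micro: -2; S2 reads c0=2 → after 1×micro: -589/256 ⇒ (c0=2, c1=-2, c2=-589/256)
[Gauss-Seidel] macro 9: S0 reads c1=-2 → after 1×micro: 0; S1 reads c2=-589/256 → after 2×micro: 2; S2 reads c0=0 → after 1×micro: -589/512 ⇒ (c0=0, c1=2, c2=-589/512)

first divergence at macro-step: 1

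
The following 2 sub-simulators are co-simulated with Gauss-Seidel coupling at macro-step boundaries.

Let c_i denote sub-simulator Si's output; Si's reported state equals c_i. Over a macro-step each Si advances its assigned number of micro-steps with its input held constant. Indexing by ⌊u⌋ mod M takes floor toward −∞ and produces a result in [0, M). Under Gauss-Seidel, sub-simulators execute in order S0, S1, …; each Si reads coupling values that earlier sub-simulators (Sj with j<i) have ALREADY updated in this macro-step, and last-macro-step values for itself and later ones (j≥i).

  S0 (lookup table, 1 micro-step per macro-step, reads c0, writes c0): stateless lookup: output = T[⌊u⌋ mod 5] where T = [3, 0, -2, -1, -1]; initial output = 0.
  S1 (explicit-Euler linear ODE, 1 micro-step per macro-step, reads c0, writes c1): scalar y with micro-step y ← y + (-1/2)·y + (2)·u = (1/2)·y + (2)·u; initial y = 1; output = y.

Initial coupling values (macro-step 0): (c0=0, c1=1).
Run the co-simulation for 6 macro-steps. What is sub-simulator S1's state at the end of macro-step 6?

S1 state at macro-step 6 = -235/64

macro 1: S0 reads c0=0 → after 1×micro: 3; S1 reads c0=3 → after 1×micro: 13/2 ⇒ (c0=3, c1=13/2)
macro 2: S0 reads c0=3 → after 1×micro: -1; S1 reads c0=-1 → after 1×micro: 5/4 ⇒ (c0=-1, c1=5/4)
macro 3: S0 reads c0=-1 → after 1×micro: -1; S1 reads c0=-1 → after 1×micro: -11/8 ⇒ (c0=-1, c1=-11/8)
macro 4: S0 reads c0=-1 → after 1×micro: -1; S1 reads c0=-1 → after 1×micro: -43/16 ⇒ (c0=-1, c1=-43/16)
macro 5: S0 reads c0=-1 → after 1×micro: -1; S1 reads c0=-1 → after 1×micro: -107/32 ⇒ (c0=-1, c1=-107/32)
macro 6: S0 reads c0=-1 → after 1×micro: -1; S1 reads c0=-1 → after 1×micro: -235/64 ⇒ (c0=-1, c1=-235/64)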